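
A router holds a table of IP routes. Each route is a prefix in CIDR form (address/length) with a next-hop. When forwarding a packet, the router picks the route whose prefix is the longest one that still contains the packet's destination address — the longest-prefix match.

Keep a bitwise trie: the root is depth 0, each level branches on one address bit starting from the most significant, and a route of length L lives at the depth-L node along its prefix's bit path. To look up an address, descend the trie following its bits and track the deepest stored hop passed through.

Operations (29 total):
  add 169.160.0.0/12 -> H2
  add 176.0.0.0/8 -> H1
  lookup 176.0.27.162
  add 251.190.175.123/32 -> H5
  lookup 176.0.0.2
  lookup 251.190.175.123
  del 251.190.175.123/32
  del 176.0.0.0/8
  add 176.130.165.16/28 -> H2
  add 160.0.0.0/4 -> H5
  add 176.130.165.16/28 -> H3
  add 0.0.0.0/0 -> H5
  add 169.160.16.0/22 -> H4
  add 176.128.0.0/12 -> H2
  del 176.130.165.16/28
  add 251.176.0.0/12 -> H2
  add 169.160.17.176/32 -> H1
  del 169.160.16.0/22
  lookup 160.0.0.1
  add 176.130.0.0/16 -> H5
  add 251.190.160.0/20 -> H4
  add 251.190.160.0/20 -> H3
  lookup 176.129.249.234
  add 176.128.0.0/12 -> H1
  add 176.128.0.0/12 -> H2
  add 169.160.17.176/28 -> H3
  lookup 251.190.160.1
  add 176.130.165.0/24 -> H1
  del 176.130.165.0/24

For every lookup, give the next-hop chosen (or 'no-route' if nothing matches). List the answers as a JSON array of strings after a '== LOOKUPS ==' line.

Trace:
  + 169.160.0.0/12 (H2) depth=12
  + 176.0.0.0/8 (H1) depth=8
  lookup 176.0.27.162: bits 10110000 walk d0:-→d1:-→d2:-→d3:-→d4:-→d5:-→d6:-→d7:-→d8:H1 -> H1
  + 251.190.175.123/32 (H5) depth=32
  lookup 176.0.0.2: bits 10110000 walk d0:-→d1:-→d2:-→d3:-→d4:-→d5:-→d6:-→d7:-→d8:H1 -> H1
  lookup 251.190.175.123: bits 11111011101111101010111101111011 walk d0:-→d1:-→d2:-→d3:-→d4:-→d5:-→d6:-→d7:-→d8:-→d9:-→d10:-→d11:-→d12:-→d13:-→d14:-→d15:-→d16:-→d17:-→d18:-→d19:-→d20:-→d21:-→d22:-→d23:-→d24:-→d25:-→d26:-→d27:-→d28:-→d29:-→d30:-→d31:-→d32:H5 -> H5
  del 251.190.175.123/32 (clear depth 32)
  del 176.0.0.0/8 (clear depth 8)
  + 176.130.165.16/28 (H2) depth=28
  + 160.0.0.0/4 (H5) depth=4
  + 176.130.165.16/28 (H3) depth=28
  + 0.0.0.0/0 (H5) depth=0
  + 169.160.16.0/22 (H4) depth=22
  + 176.128.0.0/12 (H2) depth=12
  del 176.130.165.16/28 (clear depth 28)
  + 251.176.0.0/12 (H2) depth=12
  + 169.160.17.176/32 (H1) depth=32
  del 169.160.16.0/22 (clear depth 22)
  lookup 160.0.0.1: bits 1010 walk d0:H5→d1:-→d2:-→d3:-→d4:H5 -> H5
  + 176.130.0.0/16 (H5) depth=16
  + 251.190.160.0/20 (H4) depth=20
  + 251.190.160.0/20 (H3) depth=20
  lookup 176.129.249.234: bits 10110000100000 walk d0:H5→d1:-→d2:-→d3:-→d4:-→d5:-→d6:-→d7:-→d8:-→d9:-→d10:-→d11:-→d12:H2→d13:-→d14:- -> H2
  + 176.128.0.0/12 (H1) depth=12
  + 176.128.0.0/12 (H2) depth=12
  + 169.160.17.176/28 (H3) depth=28
  lookup 251.190.160.1: bits 11111011101111101010 walk d0:H5→d1:-→d2:-→d3:-→d4:-→d5:-→d6:-→d7:-→d8:-→d9:-→d10:-→d11:-→d12:H2→d13:-→d14:-→d15:-→d16:-→d17:-→d18:-→d19:-→d20:H3 -> H3
  + 176.130.165.0/24 (H1) depth=24
  del 176.130.165.0/24 (clear depth 24)

== LOOKUPS ==
["H1","H1","H5","H5","H2","H3"]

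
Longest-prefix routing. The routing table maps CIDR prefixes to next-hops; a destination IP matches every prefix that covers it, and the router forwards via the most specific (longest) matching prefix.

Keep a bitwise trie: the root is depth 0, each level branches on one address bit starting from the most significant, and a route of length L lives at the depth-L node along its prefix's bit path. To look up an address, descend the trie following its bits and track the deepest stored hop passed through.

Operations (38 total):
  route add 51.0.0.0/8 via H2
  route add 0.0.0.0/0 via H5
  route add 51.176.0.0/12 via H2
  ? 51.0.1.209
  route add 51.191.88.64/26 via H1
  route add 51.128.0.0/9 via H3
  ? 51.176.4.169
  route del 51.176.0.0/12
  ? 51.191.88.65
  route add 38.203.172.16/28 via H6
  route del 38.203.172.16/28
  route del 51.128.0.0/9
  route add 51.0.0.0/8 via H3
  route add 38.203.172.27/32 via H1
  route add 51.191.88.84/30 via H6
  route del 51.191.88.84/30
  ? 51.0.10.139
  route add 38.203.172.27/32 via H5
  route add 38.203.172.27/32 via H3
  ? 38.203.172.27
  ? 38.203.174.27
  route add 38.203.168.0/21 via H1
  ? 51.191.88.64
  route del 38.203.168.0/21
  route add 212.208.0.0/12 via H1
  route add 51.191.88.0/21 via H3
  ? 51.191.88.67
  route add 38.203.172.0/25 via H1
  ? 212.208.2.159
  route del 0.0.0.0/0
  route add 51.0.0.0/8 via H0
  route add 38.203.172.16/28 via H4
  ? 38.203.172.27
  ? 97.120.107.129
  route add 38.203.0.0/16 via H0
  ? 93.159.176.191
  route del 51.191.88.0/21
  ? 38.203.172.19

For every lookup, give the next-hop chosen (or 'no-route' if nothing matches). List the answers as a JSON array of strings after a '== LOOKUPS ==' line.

Process each operation:
  add 51.0.0.0/8 -> H2 at depth 8
  add 0.0.0.0/0 -> H5 at depth 0
  add 51.176.0.0/12 -> H2 at depth 12
  Q 51.0.1.209: descend 00110011 ; hops seen [H5,H2] ; pick H2
  add 51.191.88.64/26 -> H1 at depth 26
  add 51.128.0.0/9 -> H3 at depth 9
  Q 51.176.4.169: descend 001100111011 ; hops seen [H5,H2,H3,H2] ; pick H2
  - 51.176.0.0/12 clear@12
  Q 51.191.88.65: descend 00110011101111110101100001 ; hops seen [H5,H2,H3,H1] ; pick H1
  add 38.203.172.16/28 -> H6 at depth 28
  - 38.203.172.16/28 clear@28
  - 51.128.0.0/9 clear@9
  add 51.0.0.0/8 -> H3 at depth 8
  add 38.203.172.27/32 -> H1 at depth 32
  add 51.191.88.84/30 -> H6 at depth 30
  - 51.191.88.84/30 clear@30
  Q 51.0.10.139: descend 00110011 ; hops seen [H5,H3] ; pick H3
  add 38.203.172.27/32 -> H5 at depth 32
  add 38.203.172.27/32 -> H3 at depth 32
  Q 38.203.172.27: descend 00100110110010111010110000011011 ; hops seen [H5,H3] ; pick H3
  Q 38.203.174.27: descend 0010011011001011101011 ; hops seen [H5] ; pick H5
  add 38.203.168.0/21 -> H1 at depth 21
  Q 51.191.88.64: descend 001100111011111101011000010 ; hops seen [H5,H3,H1] ; pick H1
  - 38.203.168.0/21 clear@21
  add 212.208.0.0/12 -> H1 at depth 12
  add 51.191.88.0/21 -> H3 at depth 21
  Q 51.191.88.67: descend 001100111011111101011000010 ; hops seen [H5,H3,H3,H1] ; pick H1
  add 38.203.172.0/25 -> H1 at depth 25
  Q 212.208.2.159: descend 110101001101 ; hops seen [H5,H1] ; pick H1
  - 0.0.0.0/0 clear@0
  add 51.0.0.0/8 -> H0 at depth 8
  add 38.203.172.16/28 -> H4 at depth 28
  Q 38.203.172.27: descend 00100110110010111010110000011011 ; hops seen [H1,H4,H3] ; pick H3
  Q 97.120.107.129: descend 0 ; hops seen [∅] ; pick no-route
  add 38.203.0.0/16 -> H0 at depth 16
  Q 93.159.176.191: descend 0 ; hops seen [∅] ; pick no-route
  - 51.191.88.0/21 clear@21
  Q 38.203.172.19: descend 0010011011001011101011000001 ; hops seen [H0,H1,H4] ; pick H4

== LOOKUPS ==
["H2","H2","H1","H3","H3","H5","H1","H1","H1","H3","no-route","no-route","H4"]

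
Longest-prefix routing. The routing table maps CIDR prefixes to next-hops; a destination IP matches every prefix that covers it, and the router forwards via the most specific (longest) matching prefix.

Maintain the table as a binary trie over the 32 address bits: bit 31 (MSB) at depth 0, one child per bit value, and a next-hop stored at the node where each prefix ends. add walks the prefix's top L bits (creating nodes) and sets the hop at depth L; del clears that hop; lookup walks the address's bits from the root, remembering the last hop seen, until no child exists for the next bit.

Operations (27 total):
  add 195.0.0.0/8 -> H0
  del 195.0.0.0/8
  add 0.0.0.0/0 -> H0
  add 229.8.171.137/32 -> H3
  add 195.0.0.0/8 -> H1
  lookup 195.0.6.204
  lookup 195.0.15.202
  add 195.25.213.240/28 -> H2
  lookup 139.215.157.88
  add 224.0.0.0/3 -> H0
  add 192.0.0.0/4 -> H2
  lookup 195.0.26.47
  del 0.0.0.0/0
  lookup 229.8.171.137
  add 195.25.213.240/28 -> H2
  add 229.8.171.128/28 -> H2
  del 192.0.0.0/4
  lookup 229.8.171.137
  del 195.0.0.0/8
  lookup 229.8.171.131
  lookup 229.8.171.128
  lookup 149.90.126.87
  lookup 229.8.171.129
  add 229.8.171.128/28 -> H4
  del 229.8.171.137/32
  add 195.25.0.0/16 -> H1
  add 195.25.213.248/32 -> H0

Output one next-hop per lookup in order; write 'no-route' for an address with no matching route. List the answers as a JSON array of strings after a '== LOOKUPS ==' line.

Process each operation:
  + 195.0.0.0/8 (H0) depth=8
  del 195.0.0.0/8 (clear depth 8)
  + 0.0.0.0/0 (H0) depth=0
  + 229.8.171.137/32 (H3) depth=32
  + 195.0.0.0/8 (H1) depth=8
  Q 195.0.6.204: descend 11000011 ; hops seen [H0,H1] ; pick H1
  Q 195.0.15.202: descend 11000011 ; hops seen [H0,H1] ; pick H1
  + 195.25.213.240/28 (H2) depth=28
  Q 139.215.157.88: descend 1 ; hops seen [H0] ; pick H0
  + 224.0.0.0/3 (H0) depth=3
  + 192.0.0.0/4 (H2) depth=4
  Q 195.0.26.47: descend 11000011000 ; hops seen [H0,H2,H1] ; pick H1
  del 0.0.0.0/0 (clear depth 0)
  Q 229.8.171.137: descend 11100101000010001010101110001001 ; hops seen [H0,H3] ; pick H3
  + 195.25.213.240/28 (H2) depth=28
  + 229.8.171.128/28 (H2) depth=28
  del 192.0.0.0/4 (clear depth 4)
  Q 229.8.171.137: descend 11100101000010001010101110001001 ; hops seen [H0,H2,H3] ; pick H3
  del 195.0.0.0/8 (clear depth 8)
  Q 229.8.171.131: descend 1110010100001000101010111000 ; hops seen [H0,H2] ; pick H2
  Q 229.8.171.128: descend 1110010100001000101010111000 ; hops seen [H0,H2] ; pick H2
  Q 149.90.126.87: descend 1 ; hops seen [∅] ; pick no-route
  Q 229.8.171.129: descend 1110010100001000101010111000 ; hops seen [H0,H2] ; pick H2
  + 229.8.171.128/28 (H4) depth=28
  del 229.8.171.137/32 (clear depth 32)
  + 195.25.0.0/16 (H1) depth=16
  + 195.25.213.248/32 (H0) depth=32

== LOOKUPS ==
["H1","H1","H0","H1","H3","H3","H2","H2","no-route","H2"]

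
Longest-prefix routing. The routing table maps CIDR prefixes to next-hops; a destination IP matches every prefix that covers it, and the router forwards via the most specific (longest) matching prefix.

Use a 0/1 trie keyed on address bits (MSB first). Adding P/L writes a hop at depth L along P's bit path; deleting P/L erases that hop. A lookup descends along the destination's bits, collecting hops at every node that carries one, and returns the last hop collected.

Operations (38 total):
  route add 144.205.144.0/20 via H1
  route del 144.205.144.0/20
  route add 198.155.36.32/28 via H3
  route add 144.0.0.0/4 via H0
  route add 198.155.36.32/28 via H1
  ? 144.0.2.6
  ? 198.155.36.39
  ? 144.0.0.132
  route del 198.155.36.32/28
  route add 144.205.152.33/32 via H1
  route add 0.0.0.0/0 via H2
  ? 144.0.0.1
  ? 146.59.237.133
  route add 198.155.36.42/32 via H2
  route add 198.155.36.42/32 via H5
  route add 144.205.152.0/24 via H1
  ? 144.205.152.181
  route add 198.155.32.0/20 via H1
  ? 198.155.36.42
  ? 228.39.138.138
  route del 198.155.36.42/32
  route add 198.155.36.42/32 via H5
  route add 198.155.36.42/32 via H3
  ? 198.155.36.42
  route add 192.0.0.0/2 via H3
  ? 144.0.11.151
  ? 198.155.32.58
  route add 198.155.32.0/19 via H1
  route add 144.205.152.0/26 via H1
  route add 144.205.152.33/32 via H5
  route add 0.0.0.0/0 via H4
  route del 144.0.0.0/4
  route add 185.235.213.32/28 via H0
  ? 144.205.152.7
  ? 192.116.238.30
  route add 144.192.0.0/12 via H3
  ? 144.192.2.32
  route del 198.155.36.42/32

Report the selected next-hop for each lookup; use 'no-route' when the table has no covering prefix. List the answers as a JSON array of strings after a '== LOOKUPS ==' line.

Trace:
  add 144.205.144.0/20 -> H1 at depth 20
  del 144.205.144.0/20 (clear depth 20)
  add 198.155.36.32/28 -> H3 at depth 28
  add 144.0.0.0/4 -> H0 at depth 4
  add 198.155.36.32/28 -> H1 at depth 28
  lookup 144.0.2.6: bits 10010000 walk d0:-→d1:-→d2:-→d3:-→d4:H0→d5:-→d6:-→d7:-→d8:- -> H0
  lookup 198.155.36.39: bits 1100011010011011001001000010 walk d0:-→d1:-→d2:-→d3:-→d4:-→d5:-→d6:-→d7:-→d8:-→d9:-→d10:-→d11:-→d12:-→d13:-→d14:-→d15:-→d16:-→d17:-→d18:-→d19:-→d20:-→d21:-→d22:-→d23:-→d24:-→d25:-→d26:-→d27:-→d28:H1 -> H1
  lookup 144.0.0.132: bits 10010000 walk d0:-→d1:-→d2:-→d3:-→d4:H0→d5:-→d6:-→d7:-→d8:- -> H0
  del 198.155.36.32/28 (clear depth 28)
  add 144.205.152.33/32 -> H1 at depth 32
  add 0.0.0.0/0 -> H2 at depth 0
  lookup 144.0.0.1: bits 10010000 walk d0:H2→d1:-→d2:-→d3:-→d4:H0→d5:-→d6:-→d7:-→d8:- -> H0
  lookup 146.59.237.133: bits 100100 walk d0:H2→d1:-→d2:-→d3:-→d4:H0→d5:-→d6:- -> H0
  add 198.155.36.42/32 -> H2 at depth 32
  add 198.155.36.42/32 -> H5 at depth 32
  add 144.205.152.0/24 -> H1 at depth 24
  lookup 144.205.152.181: bits 100100001100110110011000 walk d0:H2→d1:-→d2:-→d3:-→d4:H0→d5:-→d6:-→d7:-→d8:-→d9:-→d10:-→d11:-→d12:-→d13:-→d14:-→d15:-→d16:-→d17:-→d18:-→d19:-→d20:-→d21:-→d22:-→d23:-→d24:H1 -> H1
  add 198.155.32.0/20 -> H1 at depth 20
  lookup 198.155.36.42: bits 11000110100110110010010000101010 walk d0:H2→d1:-→d2:-→d3:-→d4:-→d5:-→d6:-→d7:-→d8:-→d9:-→d10:-→d11:-→d12:-→d13:-→d14:-→d15:-→d16:-→d17:-→d18:-→d19:-→d20:H1→d21:-→d22:-→d23:-→d24:-→d25:-→d26:-→d27:-→d28:-→d29:-→d30:-→d31:-→d32:H5 -> H5
  lookup 228.39.138.138: bits 11 walk d0:H2→d1:-→d2:- -> H2
  del 198.155.36.42/32 (clear depth 32)
  add 198.155.36.42/32 -> H5 at depth 32
  add 198.155.36.42/32 -> H3 at depth 32
  lookup 198.155.36.42: bits 11000110100110110010010000101010 walk d0:H2→d1:-→d2:-→d3:-→d4:-→d5:-→d6:-→d7:-→d8:-→d9:-→d10:-→d11:-→d12:-→d13:-→d14:-→d15:-→d16:-→d17:-→d18:-→d19:-→d20:H1→d21:-→d22:-→d23:-→d24:-→d25:-→d26:-→d27:-→d28:-→d29:-→d30:-→d31:-→d32:H3 -> H3
  add 192.0.0.0/2 -> H3 at depth 2
  lookup 144.0.11.151: bits 10010000 walk d0:H2→d1:-→d2:-→d3:-→d4:H0→d5:-→d6:-→d7:-→d8:- -> H0
  lookup 198.155.32.58: bits 110001101001101100100 walk d0:H2→d1:-→d2:H3→d3:-→d4:-→d5:-→d6:-→d7:-→d8:-→d9:-→d10:-→d11:-→d12:-→d13:-→d14:-→d15:-→d16:-→d17:-→d18:-→d19:-→d20:H1→d21:- -> H1
  add 198.155.32.0/19 -> H1 at depth 19
  add 144.205.152.0/26 -> H1 at depth 26
  add 144.205.152.33/32 -> H5 at depth 32
  add 0.0.0.0/0 -> H4 at depth 0
  del 144.0.0.0/4 (clear depth 4)
  add 185.235.213.32/28 -> H0 at depth 28
  lookup 144.205.152.7: bits 10010000110011011001100000 walk d0:H4→d1:-→d2:-→d3:-→d4:-→d5:-→d6:-→d7:-→d8:-→d9:-→d10:-→d11:-→d12:-→d13:-→d14:-→d15:-→d16:-→d17:-→d18:-→d19:-→d20:-→d21:-→d22:-→d23:-→d24:H1→d25:-→d26:H1 -> H1
  lookup 192.116.238.30: bits 11000 walk d0:H4→d1:-→d2:H3→d3:-→d4:-→d5:- -> H3
  add 144.192.0.0/12 -> H3 at depth 12
  lookup 144.192.2.32: bits 100100001100 walk d0:H4→d1:-→d2:-→d3:-→d4:-→d5:-→d6:-→d7:-→d8:-→d9:-→d10:-→d11:-→d12:H3 -> H3
  del 198.155.36.42/32 (clear depth 32)

== LOOKUPS ==
["H0","H1","H0","H0","H0","H1","H5","H2","H3","H0","H1","H1","H3","H3"]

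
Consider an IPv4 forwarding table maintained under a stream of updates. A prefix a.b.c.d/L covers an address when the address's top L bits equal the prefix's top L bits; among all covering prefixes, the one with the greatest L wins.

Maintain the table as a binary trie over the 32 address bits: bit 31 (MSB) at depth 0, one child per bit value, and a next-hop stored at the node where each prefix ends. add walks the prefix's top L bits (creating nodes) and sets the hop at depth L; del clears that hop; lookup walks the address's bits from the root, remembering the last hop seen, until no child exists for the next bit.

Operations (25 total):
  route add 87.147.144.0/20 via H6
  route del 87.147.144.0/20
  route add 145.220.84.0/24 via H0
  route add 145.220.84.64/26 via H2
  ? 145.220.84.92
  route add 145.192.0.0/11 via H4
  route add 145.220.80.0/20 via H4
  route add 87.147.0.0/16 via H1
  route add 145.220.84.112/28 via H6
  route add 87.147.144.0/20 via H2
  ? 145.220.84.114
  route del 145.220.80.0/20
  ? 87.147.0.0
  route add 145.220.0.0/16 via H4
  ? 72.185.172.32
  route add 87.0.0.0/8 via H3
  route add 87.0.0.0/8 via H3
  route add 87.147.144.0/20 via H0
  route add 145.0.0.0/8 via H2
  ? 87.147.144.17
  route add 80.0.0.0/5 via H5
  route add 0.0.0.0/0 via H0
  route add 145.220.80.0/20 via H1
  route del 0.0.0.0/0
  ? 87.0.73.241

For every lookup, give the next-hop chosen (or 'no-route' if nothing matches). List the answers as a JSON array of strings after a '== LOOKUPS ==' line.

Apply in order:
  + 87.147.144.0/20 (H6) depth=20
  del 87.147.144.0/20 (clear depth 20)
  + 145.220.84.0/24 (H0) depth=24
  + 145.220.84.64/26 (H2) depth=26
  ? 145.220.84.92  path d0:-→d1:-→d2:-→d3:-→d4:-→d5:-→d6:-→d7:-→d8:-→d9:-→d10:-→d11:-→d12:-→d13:-→d14:-→d15:-→d16:-→d17:-→d18:-→d19:-→d20:-→d21:-→d22:-→d23:-→d24:H0→d25:-→d26:H2  best=H2
  + 145.192.0.0/11 (H4) depth=11
  + 145.220.80.0/20 (H4) depth=20
  + 87.147.0.0/16 (H1) depth=16
  + 145.220.84.112/28 (H6) depth=28
  + 87.147.144.0/20 (H2) depth=20
  ? 145.220.84.114  path d0:-→d1:-→d2:-→d3:-→d4:-→d5:-→d6:-→d7:-→d8:-→d9:-→d10:-→d11:H4→d12:-→d13:-→d14:-→d15:-→d16:-→d17:-→d18:-→d19:-→d20:H4→d21:-→d22:-→d23:-→d24:H0→d25:-→d26:H2→d27:-→d28:H6  best=H6
  del 145.220.80.0/20 (clear depth 20)
  ? 87.147.0.0  path d0:-→d1:-→d2:-→d3:-→d4:-→d5:-→d6:-→d7:-→d8:-→d9:-→d10:-→d11:-→d12:-→d13:-→d14:-→d15:-→d16:H1  best=H1
  + 145.220.0.0/16 (H4) depth=16
  ? 72.185.172.32  path d0:-→d1:-→d2:-→d3:-  best=no-route
  + 87.0.0.0/8 (H3) depth=8
  + 87.0.0.0/8 (H3) depth=8
  + 87.147.144.0/20 (H0) depth=20
  + 145.0.0.0/8 (H2) depth=8
  ? 87.147.144.17  path d0:-→d1:-→d2:-→d3:-→d4:-→d5:-→d6:-→d7:-→d8:H3→d9:-→d10:-→d11:-→d12:-→d13:-→d14:-→d15:-→d16:H1→d17:-→d18:-→d19:-→d20:H0  best=H0
  + 80.0.0.0/5 (H5) depth=5
  + 0.0.0.0/0 (H0) depth=0
  + 145.220.80.0/20 (H1) depth=20
  del 0.0.0.0/0 (clear depth 0)
  ? 87.0.73.241  path d0:-→d1:-→d2:-→d3:-→d4:-→d5:H5→d6:-→d7:-→d8:H3  best=H3

== LOOKUPS ==
["H2","H6","H1","no-route","H0","H3"]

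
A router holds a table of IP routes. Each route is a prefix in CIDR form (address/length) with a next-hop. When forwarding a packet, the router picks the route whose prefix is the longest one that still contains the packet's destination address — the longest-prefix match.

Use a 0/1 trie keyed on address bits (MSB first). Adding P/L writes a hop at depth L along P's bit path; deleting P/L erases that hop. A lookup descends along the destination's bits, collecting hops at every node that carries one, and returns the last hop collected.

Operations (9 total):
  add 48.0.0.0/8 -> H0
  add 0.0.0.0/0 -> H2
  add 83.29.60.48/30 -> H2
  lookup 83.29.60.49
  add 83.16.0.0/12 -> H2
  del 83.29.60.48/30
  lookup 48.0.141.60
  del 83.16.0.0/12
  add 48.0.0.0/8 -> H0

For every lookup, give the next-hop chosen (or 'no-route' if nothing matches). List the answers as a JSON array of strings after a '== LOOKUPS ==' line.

Trace:
  add 48.0.0.0/8 -> H0 at depth 8
  add 0.0.0.0/0 -> H2 at depth 0
  add 83.29.60.48/30 -> H2 at depth 30
  Q 83.29.60.49: descend 010100110001110100111100001100 ; hops seen [H2,H2] ; pick H2
  add 83.16.0.0/12 -> H2 at depth 12
  del 83.29.60.48/30 (clear depth 30)
  Q 48.0.141.60: descend 00110000 ; hops seen [H2,H0] ; pick H0
  del 83.16.0.0/12 (clear depth 12)
  add 48.0.0.0/8 -> H0 at depth 8

== LOOKUPS ==
["H2","H0"]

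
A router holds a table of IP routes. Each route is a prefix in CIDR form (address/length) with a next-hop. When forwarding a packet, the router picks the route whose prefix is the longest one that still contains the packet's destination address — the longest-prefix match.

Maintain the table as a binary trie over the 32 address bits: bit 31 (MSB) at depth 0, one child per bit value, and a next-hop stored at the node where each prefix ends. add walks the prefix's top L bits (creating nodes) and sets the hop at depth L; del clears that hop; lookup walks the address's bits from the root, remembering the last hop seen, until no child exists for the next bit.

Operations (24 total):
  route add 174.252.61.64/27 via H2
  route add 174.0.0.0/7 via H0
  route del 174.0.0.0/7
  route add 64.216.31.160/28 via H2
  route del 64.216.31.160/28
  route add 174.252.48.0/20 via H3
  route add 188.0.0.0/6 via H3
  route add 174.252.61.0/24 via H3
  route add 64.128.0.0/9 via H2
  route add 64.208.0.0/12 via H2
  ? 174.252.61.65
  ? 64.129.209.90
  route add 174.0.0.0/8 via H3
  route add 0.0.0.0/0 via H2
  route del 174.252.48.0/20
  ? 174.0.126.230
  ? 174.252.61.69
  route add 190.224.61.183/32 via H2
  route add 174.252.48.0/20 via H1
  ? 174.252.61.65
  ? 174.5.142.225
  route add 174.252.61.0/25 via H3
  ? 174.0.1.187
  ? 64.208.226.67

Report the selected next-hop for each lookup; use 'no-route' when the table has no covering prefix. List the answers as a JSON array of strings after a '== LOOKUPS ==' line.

Apply in order:
  add 174.252.61.64/27 -> H2 at depth 27
  add 174.0.0.0/7 -> H0 at depth 7
  - 174.0.0.0/7 clear@7
  add 64.216.31.160/28 -> H2 at depth 28
  - 64.216.31.160/28 clear@28
  add 174.252.48.0/20 -> H3 at depth 20
  add 188.0.0.0/6 -> H3 at depth 6
  add 174.252.61.0/24 -> H3 at depth 24
  add 64.128.0.0/9 -> H2 at depth 9
  add 64.208.0.0/12 -> H2 at depth 12
  lookup 174.252.61.65: bits 101011101111110000111101010 walk d0:-→d1:-→d2:-→d3:-→d4:-→d5:-→d6:-→d7:-→d8:-→d9:-→d10:-→d11:-→d12:-→d13:-→d14:-→d15:-→d16:-→d17:-→d18:-→d19:-→d20:H3→d21:-→d22:-→d23:-→d24:H3→d25:-→d26:-→d27:H2 -> H2
  lookup 64.129.209.90: bits 010000001 walk d0:-→d1:-→d2:-→d3:-→d4:-→d5:-→d6:-→d7:-→d8:-→d9:H2 -> H2
  add 174.0.0.0/8 -> H3 at depth 8
  add 0.0.0.0/0 -> H2 at depth 0
  - 174.252.48.0/20 clear@20
  lookup 174.0.126.230: bits 10101110 walk d0:H2→d1:-→d2:-→d3:-→d4:-→d5:-→d6:-→d7:-→d8:H3 -> H3
  lookup 174.252.61.69: bits 101011101111110000111101010 walk d0:H2→d1:-→d2:-→d3:-→d4:-→d5:-→d6:-→d7:-→d8:H3→d9:-→d10:-→d11:-→d12:-→d13:-→d14:-→d15:-→d16:-→d17:-→d18:-→d19:-→d20:-→d21:-→d22:-→d23:-→d24:H3→d25:-→d26:-→d27:H2 -> H2
  add 190.224.61.183/32 -> H2 at depth 32
  add 174.252.48.0/20 -> H1 at depth 20
  lookup 174.252.61.65: bits 101011101111110000111101010 walk d0:H2→d1:-→d2:-→d3:-→d4:-→d5:-→d6:-→d7:-→d8:H3→d9:-→d10:-→d11:-→d12:-→d13:-→d14:-→d15:-→d16:-→d17:-→d18:-→d19:-→d20:H1→d21:-→d22:-→d23:-→d24:H3→d25:-→d26:-→d27:H2 -> H2
  lookup 174.5.142.225: bits 10101110 walk d0:H2→d1:-→d2:-→d3:-→d4:-→d5:-→d6:-→d7:-→d8:H3 -> H3
  add 174.252.61.0/25 -> H3 at depth 25
  lookup 174.0.1.187: bits 10101110 walk d0:H2→d1:-→d2:-→d3:-→d4:-→d5:-→d6:-→d7:-→d8:H3 -> H3
  lookup 64.208.226.67: bits 010000001101 walk d0:H2→d1:-→d2:-→d3:-→d4:-→d5:-→d6:-→d7:-→d8:-→d9:H2→d10:-→d11:-→d12:H2 -> H2

== LOOKUPS ==
["H2","H2","H3","H2","H2","H3","H3","H2"]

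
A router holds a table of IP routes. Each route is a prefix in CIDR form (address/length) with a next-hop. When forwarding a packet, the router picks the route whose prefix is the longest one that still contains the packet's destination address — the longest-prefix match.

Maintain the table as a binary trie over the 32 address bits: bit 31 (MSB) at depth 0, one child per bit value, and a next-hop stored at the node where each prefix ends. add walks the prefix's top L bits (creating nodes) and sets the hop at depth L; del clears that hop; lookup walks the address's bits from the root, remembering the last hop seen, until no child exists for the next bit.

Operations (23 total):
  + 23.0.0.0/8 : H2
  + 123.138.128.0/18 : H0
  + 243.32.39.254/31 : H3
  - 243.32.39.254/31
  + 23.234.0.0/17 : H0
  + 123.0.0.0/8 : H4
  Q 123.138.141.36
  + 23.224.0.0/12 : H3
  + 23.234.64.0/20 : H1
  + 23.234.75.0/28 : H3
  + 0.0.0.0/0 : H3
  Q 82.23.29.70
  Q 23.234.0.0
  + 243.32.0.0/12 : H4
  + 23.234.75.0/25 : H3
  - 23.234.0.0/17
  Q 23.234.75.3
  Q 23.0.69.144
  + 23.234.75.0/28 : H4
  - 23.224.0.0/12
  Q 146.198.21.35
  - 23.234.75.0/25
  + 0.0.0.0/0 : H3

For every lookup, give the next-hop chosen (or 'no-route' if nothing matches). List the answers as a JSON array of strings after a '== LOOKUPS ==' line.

Process each operation:
  add 23.0.0.0/8 -> H2 at depth 8
  add 123.138.128.0/18 -> H0 at depth 18
  add 243.32.39.254/31 -> H3 at depth 31
  del 243.32.39.254/31 (clear depth 31)
  add 23.234.0.0/17 -> H0 at depth 17
  add 123.0.0.0/8 -> H4 at depth 8
  lookup 123.138.141.36: bits 011110111000101010 walk d0:-→d1:-→d2:-→d3:-→d4:-→d5:-→d6:-→d7:-→d8:H4→d9:-→d10:-→d11:-→d12:-→d13:-→d14:-→d15:-→d16:-→d17:-→d18:H0 -> H0
  add 23.224.0.0/12 -> H3 at depth 12
  add 23.234.64.0/20 -> H1 at depth 20
  add 23.234.75.0/28 -> H3 at depth 28
  add 0.0.0.0/0 -> H3 at depth 0
  lookup 82.23.29.70: bits 01 walk d0:H3→d1:-→d2:- -> H3
  lookup 23.234.0.0: bits 00010111111010100 walk d0:H3→d1:-→d2:-→d3:-→d4:-→d5:-→d6:-→d7:-→d8:H2→d9:-→d10:-→d11:-→d12:H3→d13:-→d14:-→d15:-→d16:-→d17:H0 -> H0
  add 243.32.0.0/12 -> H4 at depth 12
  add 23.234.75.0/25 -> H3 at depth 25
  del 23.234.0.0/17 (clear depth 17)
  lookup 23.234.75.3: bits 0001011111101010010010110000 walk d0:H3→d1:-→d2:-→d3:-→d4:-→d5:-→d6:-→d7:-→d8:H2→d9:-→d10:-→d11:-→d12:H3→d13:-→d14:-→d15:-→d16:-→d17:-→d18:-→d19:-→d20:H1→d21:-→d22:-→d23:-→d24:-→d25:H3→d26:-→d27:-→d28:H3 -> H3
  lookup 23.0.69.144: bits 00010111 walk d0:H3→d1:-→d2:-→d3:-→d4:-→d5:-→d6:-→d7:-→d8:H2 -> H2
  add 23.234.75.0/28 -> H4 at depth 28
  del 23.224.0.0/12 (clear depth 12)
  lookup 146.198.21.35: bits 1 walk d0:H3→d1:- -> H3
  del 23.234.75.0/25 (clear depth 25)
  add 0.0.0.0/0 -> H3 at depth 0

== LOOKUPS ==
["H0","H3","H0","H3","H2","H3"]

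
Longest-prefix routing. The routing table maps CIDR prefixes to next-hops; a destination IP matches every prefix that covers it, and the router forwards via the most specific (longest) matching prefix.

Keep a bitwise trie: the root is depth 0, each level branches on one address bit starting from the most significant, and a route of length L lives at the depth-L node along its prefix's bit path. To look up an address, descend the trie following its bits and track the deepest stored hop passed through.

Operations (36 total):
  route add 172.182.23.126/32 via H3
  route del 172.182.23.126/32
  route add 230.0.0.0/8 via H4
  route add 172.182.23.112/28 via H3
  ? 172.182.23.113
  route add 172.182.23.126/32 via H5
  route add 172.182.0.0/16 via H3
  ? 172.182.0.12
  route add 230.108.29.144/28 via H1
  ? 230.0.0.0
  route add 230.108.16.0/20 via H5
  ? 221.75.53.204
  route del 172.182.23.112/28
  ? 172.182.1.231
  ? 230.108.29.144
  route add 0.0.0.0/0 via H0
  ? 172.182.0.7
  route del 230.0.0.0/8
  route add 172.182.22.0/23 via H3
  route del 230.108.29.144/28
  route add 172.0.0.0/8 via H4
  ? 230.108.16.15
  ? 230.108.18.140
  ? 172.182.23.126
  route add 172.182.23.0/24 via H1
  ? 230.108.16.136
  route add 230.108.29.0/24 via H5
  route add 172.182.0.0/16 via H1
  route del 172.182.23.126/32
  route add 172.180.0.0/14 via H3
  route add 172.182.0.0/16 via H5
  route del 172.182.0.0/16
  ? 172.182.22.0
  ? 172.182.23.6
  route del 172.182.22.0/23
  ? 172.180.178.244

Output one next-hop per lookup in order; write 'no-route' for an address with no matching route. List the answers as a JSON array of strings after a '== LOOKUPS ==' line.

Apply in order:
  add 172.182.23.126/32 -> H3 at depth 32
  - 172.182.23.126/32 clear@32
  add 230.0.0.0/8 -> H4 at depth 8
  add 172.182.23.112/28 -> H3 at depth 28
  Q 172.182.23.113: descend 1010110010110110000101110111 ; hops seen [H3] ; pick H3
  add 172.182.23.126/32 -> H5 at depth 32
  add 172.182.0.0/16 -> H3 at depth 16
  Q 172.182.0.12: descend 1010110010110110000 ; hops seen [H3] ; pick H3
  add 230.108.29.144/28 -> H1 at depth 28
  Q 230.0.0.0: descend 111001100 ; hops seen [H4] ; pick H4
  add 230.108.16.0/20 -> H5 at depth 20
  Q 221.75.53.204: descend 11 ; hops seen [∅] ; pick no-route
  - 172.182.23.112/28 clear@28
  Q 172.182.1.231: descend 1010110010110110000 ; hops seen [H3] ; pick H3
  Q 230.108.29.144: descend 1110011001101100000111011001 ; hops seen [H4,H5,H1] ; pick H1
  add 0.0.0.0/0 -> H0 at depth 0
  Q 172.182.0.7: descend 1010110010110110000 ; hops seen [H0,H3] ; pick H3
  - 230.0.0.0/8 clear@8
  add 172.182.22.0/23 -> H3 at depth 23
  - 230.108.29.144/28 clear@28
  add 172.0.0.0/8 -> H4 at depth 8
  Q 230.108.16.15: descend 11100110011011000001 ; hops seen [H0,H5] ; pick H5
  Q 230.108.18.140: descend 11100110011011000001 ; hops seen [H0,H5] ; pick H5
  Q 172.182.23.126: descend 10101100101101100001011101111110 ; hops seen [H0,H4,H3,H3,H5] ; pick H5
  add 172.182.23.0/24 -> H1 at depth 24
  Q 230.108.16.136: descend 11100110011011000001 ; hops seen [H0,H5] ; pick H5
  add 230.108.29.0/24 -> H5 at depth 24
  add 172.182.0.0/16 -> H1 at depth 16
  - 172.182.23.126/32 clear@32
  add 172.180.0.0/14 -> H3 at depth 14
  add 172.182.0.0/16 -> H5 at depth 16
  - 172.182.0.0/16 clear@16
  Q 172.182.22.0: descend 10101100101101100001011 ; hops seen [H0,H4,H3,H3] ; pick H3
  Q 172.182.23.6: descend 1010110010110110000101110 ; hops seen [H0,H4,H3,H3,H1] ; pick H1
  - 172.182.22.0/23 clear@23
  Q 172.180.178.244: descend 10101100101101 ; hops seen [H0,H4,H3] ; pick H3

== LOOKUPS ==
["H3","H3","H4","no-route","H3","H1","H3","H5","H5","H5","H5","H3","H1","H3"]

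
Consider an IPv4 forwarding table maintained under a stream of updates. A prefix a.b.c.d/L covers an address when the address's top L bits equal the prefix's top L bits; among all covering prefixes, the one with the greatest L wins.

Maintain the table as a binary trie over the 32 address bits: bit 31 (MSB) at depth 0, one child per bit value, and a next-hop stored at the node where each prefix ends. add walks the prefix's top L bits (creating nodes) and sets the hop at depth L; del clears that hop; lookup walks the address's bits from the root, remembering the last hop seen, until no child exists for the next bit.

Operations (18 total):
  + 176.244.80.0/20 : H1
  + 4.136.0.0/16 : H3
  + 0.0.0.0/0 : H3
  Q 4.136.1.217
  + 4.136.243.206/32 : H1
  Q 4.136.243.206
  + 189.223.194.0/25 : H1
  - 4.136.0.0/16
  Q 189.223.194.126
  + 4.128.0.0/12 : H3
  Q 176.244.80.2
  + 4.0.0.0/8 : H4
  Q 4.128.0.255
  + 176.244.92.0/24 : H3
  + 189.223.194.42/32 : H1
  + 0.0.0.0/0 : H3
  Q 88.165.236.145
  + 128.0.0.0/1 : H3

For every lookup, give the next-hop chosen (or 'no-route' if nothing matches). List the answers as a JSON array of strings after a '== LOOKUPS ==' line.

Process each operation:
  add 176.244.80.0/20 -> H1 at depth 20
  add 4.136.0.0/16 -> H3 at depth 16
  add 0.0.0.0/0 -> H3 at depth 0
  Q 4.136.1.217: descend 0000010010001000 ; hops seen [H3,H3] ; pick H3
  add 4.136.243.206/32 -> H1 at depth 32
  Q 4.136.243.206: descend 00000100100010001111001111001110 ; hops seen [H3,H3,H1] ; pick H1
  add 189.223.194.0/25 -> H1 at depth 25
  - 4.136.0.0/16 clear@16
  Q 189.223.194.126: descend 1011110111011111110000100 ; hops seen [H3,H1] ; pick H1
  add 4.128.0.0/12 -> H3 at depth 12
  Q 176.244.80.2: descend 10110000111101000101 ; hops seen [H3,H1] ; pick H1
  add 4.0.0.0/8 -> H4 at depth 8
  Q 4.128.0.255: descend 000001001000 ; hops seen [H3,H4,H3] ; pick H3
  add 176.244.92.0/24 -> H3 at depth 24
  add 189.223.194.42/32 -> H1 at depth 32
  add 0.0.0.0/0 -> H3 at depth 0
  Q 88.165.236.145: descend 0 ; hops seen [H3] ; pick H3
  add 128.0.0.0/1 -> H3 at depth 1

== LOOKUPS ==
["H3","H1","H1","H1","H3","H3"]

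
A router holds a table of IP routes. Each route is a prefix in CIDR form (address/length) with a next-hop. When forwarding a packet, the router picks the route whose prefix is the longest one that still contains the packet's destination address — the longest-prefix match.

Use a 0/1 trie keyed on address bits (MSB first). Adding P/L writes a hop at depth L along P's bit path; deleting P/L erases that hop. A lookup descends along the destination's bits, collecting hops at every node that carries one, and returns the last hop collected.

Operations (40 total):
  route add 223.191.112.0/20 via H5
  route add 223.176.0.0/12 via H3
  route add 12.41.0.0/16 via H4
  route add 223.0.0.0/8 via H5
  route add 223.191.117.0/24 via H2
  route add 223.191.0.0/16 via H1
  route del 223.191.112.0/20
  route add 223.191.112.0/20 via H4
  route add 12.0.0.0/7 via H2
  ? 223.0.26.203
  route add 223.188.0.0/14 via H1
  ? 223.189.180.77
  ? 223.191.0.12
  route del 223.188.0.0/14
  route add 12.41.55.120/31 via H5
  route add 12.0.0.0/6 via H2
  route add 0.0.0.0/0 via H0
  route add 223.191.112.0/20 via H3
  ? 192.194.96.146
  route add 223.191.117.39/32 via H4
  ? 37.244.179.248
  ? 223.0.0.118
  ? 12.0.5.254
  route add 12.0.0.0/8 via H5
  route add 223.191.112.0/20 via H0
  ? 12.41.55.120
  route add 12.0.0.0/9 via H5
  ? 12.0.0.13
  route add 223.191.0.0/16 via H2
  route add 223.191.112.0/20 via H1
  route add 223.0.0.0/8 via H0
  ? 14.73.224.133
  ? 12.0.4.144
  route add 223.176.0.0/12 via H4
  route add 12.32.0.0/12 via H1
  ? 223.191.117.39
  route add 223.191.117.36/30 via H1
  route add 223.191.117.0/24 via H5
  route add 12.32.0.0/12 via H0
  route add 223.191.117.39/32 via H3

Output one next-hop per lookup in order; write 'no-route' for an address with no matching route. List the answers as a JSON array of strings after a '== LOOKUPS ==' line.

Process each operation:
  add 223.191.112.0/20 -> H5 at depth 20
  add 223.176.0.0/12 -> H3 at depth 12
  add 12.41.0.0/16 -> H4 at depth 16
  add 223.0.0.0/8 -> H5 at depth 8
  add 223.191.117.0/24 -> H2 at depth 24
  add 223.191.0.0/16 -> H1 at depth 16
  del 223.191.112.0/20 (clear depth 20)
  add 223.191.112.0/20 -> H4 at depth 20
  add 12.0.0.0/7 -> H2 at depth 7
  Q 223.0.26.203: descend 11011111 ; hops seen [H5] ; pick H5
  add 223.188.0.0/14 -> H1 at depth 14
  Q 223.189.180.77: descend 11011111101111 ; hops seen [H5,H3,H1] ; pick H1
  Q 223.191.0.12: descend 11011111101111110 ; hops seen [H5,H3,H1,H1] ; pick H1
  del 223.188.0.0/14 (clear depth 14)
  add 12.41.55.120/31 -> H5 at depth 31
  add 12.0.0.0/6 -> H2 at depth 6
  add 0.0.0.0/0 -> H0 at depth 0
  add 223.191.112.0/20 -> H3 at depth 20
  Q 192.194.96.146: descend 110 ; hops seen [H0] ; pick H0
  add 223.191.117.39/32 -> H4 at depth 32
  Q 37.244.179.248: descend 00 ; hops seen [H0] ; pick H0
  Q 223.0.0.118: descend 11011111 ; hops seen [H0,H5] ; pick H5
  Q 12.0.5.254: descend 0000110000 ; hops seen [H0,H2,H2] ; pick H2
  add 12.0.0.0/8 -> H5 at depth 8
  add 223.191.112.0/20 -> H0 at depth 20
  Q 12.41.55.120: descend 0000110000101001001101110111100 ; hops seen [H0,H2,H2,H5,H4,H5] ; pick H5
  add 12.0.0.0/9 -> H5 at depth 9
  Q 12.0.0.13: descend 0000110000 ; hops seen [H0,H2,H2,H5,H5] ; pick H5
  add 223.191.0.0/16 -> H2 at depth 16
  add 223.191.112.0/20 -> H1 at depth 20
  add 223.0.0.0/8 -> H0 at depth 8
  Q 14.73.224.133: descend 000011 ; hops seen [H0,H2] ; pick H2
  Q 12.0.4.144: descend 0000110000 ; hops seen [H0,H2,H2,H5,H5] ; pick H5
  add 223.176.0.0/12 -> H4 at depth 12
  add 12.32.0.0/12 -> H1 at depth 12
  Q 223.191.117.39: descend 11011111101111110111010100100111 ; hops seen [H0,H0,H4,H2,H1,H2,H4] ; pick H4
  add 223.191.117.36/30 -> H1 at depth 30
  add 223.191.117.0/24 -> H5 at depth 24
  add 12.32.0.0/12 -> H0 at depth 12
  add 223.191.117.39/32 -> H3 at depth 32

== LOOKUPS ==
["H5","H1","H1","H0","H0","H5","H2","H5","H5","H2","H5","H4"]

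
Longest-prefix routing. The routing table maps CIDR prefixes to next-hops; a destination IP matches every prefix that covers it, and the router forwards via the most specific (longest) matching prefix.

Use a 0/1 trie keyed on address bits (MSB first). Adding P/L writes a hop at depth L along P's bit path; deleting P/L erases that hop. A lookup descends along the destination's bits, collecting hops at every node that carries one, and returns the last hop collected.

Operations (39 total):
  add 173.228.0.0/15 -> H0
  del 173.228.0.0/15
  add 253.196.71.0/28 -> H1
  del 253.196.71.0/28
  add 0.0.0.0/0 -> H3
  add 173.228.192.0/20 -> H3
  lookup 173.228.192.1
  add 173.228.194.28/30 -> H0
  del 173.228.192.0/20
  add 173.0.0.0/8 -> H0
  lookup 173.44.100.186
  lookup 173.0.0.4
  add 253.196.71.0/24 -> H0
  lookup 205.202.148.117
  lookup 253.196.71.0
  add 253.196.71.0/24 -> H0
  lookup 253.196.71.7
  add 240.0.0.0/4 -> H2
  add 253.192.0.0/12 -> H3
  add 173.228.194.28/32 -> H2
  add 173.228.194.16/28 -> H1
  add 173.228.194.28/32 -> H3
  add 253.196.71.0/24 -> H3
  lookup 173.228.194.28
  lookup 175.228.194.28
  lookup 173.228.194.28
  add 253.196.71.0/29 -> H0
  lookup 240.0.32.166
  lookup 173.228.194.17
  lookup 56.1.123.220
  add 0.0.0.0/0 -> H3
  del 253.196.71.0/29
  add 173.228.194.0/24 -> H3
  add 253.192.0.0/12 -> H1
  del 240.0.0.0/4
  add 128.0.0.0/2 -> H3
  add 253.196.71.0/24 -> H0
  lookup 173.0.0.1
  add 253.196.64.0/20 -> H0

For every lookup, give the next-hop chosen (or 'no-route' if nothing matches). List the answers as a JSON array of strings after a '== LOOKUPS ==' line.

Trace:
  add 173.228.0.0/15 -> H0 at depth 15
  del 173.228.0.0/15 (clear depth 15)
  add 253.196.71.0/28 -> H1 at depth 28
  del 253.196.71.0/28 (clear depth 28)
  add 0.0.0.0/0 -> H3 at depth 0
  add 173.228.192.0/20 -> H3 at depth 20
  Q 173.228.192.1: descend 10101101111001001100 ; hops seen [H3,H3] ; pick H3
  add 173.228.194.28/30 -> H0 at depth 30
  del 173.228.192.0/20 (clear depth 20)
  add 173.0.0.0/8 -> H0 at depth 8
  Q 173.44.100.186: descend 10101101 ; hops seen [H3,H0] ; pick H0
  Q 173.0.0.4: descend 10101101 ; hops seen [H3,H0] ; pick H0
  add 253.196.71.0/24 -> H0 at depth 24
  Q 205.202.148.117: descend 11 ; hops seen [H3] ; pick H3
  Q 253.196.71.0: descend 1111110111000100010001110000 ; hops seen [H3,H0] ; pick H0
  add 253.196.71.0/24 -> H0 at depth 24
  Q 253.196.71.7: descend 1111110111000100010001110000 ; hops seen [H3,H0] ; pick H0
  add 240.0.0.0/4 -> H2 at depth 4
  add 253.192.0.0/12 -> H3 at depth 12
  add 173.228.194.28/32 -> H2 at depth 32
  add 173.228.194.16/28 -> H1 at depth 28
  add 173.228.194.28/32 -> H3 at depth 32
  add 253.196.71.0/24 -> H3 at depth 24
  Q 173.228.194.28: descend 10101101111001001100001000011100 ; hops seen [H3,H0,H1,H0,H3] ; pick H3
  Q 175.228.194.28: descend 101011 ; hops seen [H3] ; pick H3
  Q 173.228.194.28: descend 10101101111001001100001000011100 ; hops seen [H3,H0,H1,H0,H3] ; pick H3
  add 253.196.71.0/29 -> H0 at depth 29
  Q 240.0.32.166: descend 1111 ; hops seen [H3,H2] ; pick H2
  Q 173.228.194.17: descend 1010110111100100110000100001 ; hops seen [H3,H0,H1] ; pick H1
  Q 56.1.123.220: descend ε ; hops seen [H3] ; pick H3
  add 0.0.0.0/0 -> H3 at depth 0
  del 253.196.71.0/29 (clear depth 29)
  add 173.228.194.0/24 -> H3 at depth 24
  add 253.192.0.0/12 -> H1 at depth 12
  del 240.0.0.0/4 (clear depth 4)
  add 128.0.0.0/2 -> H3 at depth 2
  add 253.196.71.0/24 -> H0 at depth 24
  Q 173.0.0.1: descend 10101101 ; hops seen [H3,H3,H0] ; pick H0
  add 253.196.64.0/20 -> H0 at depth 20

== LOOKUPS ==
["H3","H0","H0","H3","H0","H0","H3","H3","H3","H2","H1","H3","H0"]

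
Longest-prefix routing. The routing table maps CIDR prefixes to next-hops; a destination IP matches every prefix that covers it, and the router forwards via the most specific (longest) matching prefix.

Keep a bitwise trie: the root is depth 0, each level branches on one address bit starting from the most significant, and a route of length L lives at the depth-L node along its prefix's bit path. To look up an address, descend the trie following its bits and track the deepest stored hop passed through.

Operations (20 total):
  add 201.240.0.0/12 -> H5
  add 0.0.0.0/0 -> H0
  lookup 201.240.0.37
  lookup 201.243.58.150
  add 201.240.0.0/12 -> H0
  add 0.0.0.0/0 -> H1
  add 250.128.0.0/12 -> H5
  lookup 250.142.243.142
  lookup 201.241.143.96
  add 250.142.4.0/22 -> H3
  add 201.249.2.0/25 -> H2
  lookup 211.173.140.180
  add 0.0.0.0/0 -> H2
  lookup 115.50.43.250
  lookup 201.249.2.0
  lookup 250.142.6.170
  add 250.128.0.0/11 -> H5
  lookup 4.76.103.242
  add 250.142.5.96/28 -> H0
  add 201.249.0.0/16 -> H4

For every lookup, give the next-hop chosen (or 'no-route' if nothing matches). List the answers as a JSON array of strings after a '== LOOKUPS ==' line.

Apply in order:
  add 201.240.0.0/12 -> H5 at depth 12
  add 0.0.0.0/0 -> H0 at depth 0
  ? 201.240.0.37  path d0:H0→d1:-→d2:-→d3:-→d4:-→d5:-→d6:-→d7:-→d8:-→d9:-→d10:-→d11:-→d12:H5  best=H5
  ? 201.243.58.150  path d0:H0→d1:-→d2:-→d3:-→d4:-→d5:-→d6:-→d7:-→d8:-→d9:-→d10:-→d11:-→d12:H5  best=H5
  add 201.240.0.0/12 -> H0 at depth 12
  add 0.0.0.0/0 -> H1 at depth 0
  add 250.128.0.0/12 -> H5 at depth 12
  ? 250.142.243.142  path d0:H1→d1:-→d2:-→d3:-→d4:-→d5:-→d6:-→d7:-→d8:-→d9:-→d10:-→d11:-→d12:H5  best=H5
  ? 201.241.143.96  path d0:H1→d1:-→d2:-→d3:-→d4:-→d5:-→d6:-→d7:-→d8:-→d9:-→d10:-→d11:-→d12:H0  best=H0
  add 250.142.4.0/22 -> H3 at depth 22
  add 201.249.2.0/25 -> H2 at depth 25
  ? 211.173.140.180  path d0:H1→d1:-→d2:-→d3:-  best=H1
  add 0.0.0.0/0 -> H2 at depth 0
  ? 115.50.43.250  path d0:H2  best=H2
  ? 201.249.2.0  path d0:H2→d1:-→d2:-→d3:-→d4:-→d5:-→d6:-→d7:-→d8:-→d9:-→d10:-→d11:-→d12:H0→d13:-→d14:-→d15:-→d16:-→d17:-→d18:-→d19:-→d20:-→d21:-→d22:-→d23:-→d24:-→d25:H2  best=H2
  ? 250.142.6.170  path d0:H2→d1:-→d2:-→d3:-→d4:-→d5:-→d6:-→d7:-→d8:-→d9:-→d10:-→d11:-→d12:H5→d13:-→d14:-→d15:-→d16:-→d17:-→d18:-→d19:-→d20:-→d21:-→d22:H3  best=H3
  add 250.128.0.0/11 -> H5 at depth 11
  ? 4.76.103.242  path d0:H2  best=H2
  add 250.142.5.96/28 -> H0 at depth 28
  add 201.249.0.0/16 -> H4 at depth 16

== LOOKUPS ==
["H5","H5","H5","H0","H1","H2","H2","H3","H2"]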